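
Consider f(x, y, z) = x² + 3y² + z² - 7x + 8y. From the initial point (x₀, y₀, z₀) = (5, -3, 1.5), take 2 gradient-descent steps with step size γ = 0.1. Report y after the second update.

-1.6

∇f = (2x - 7, 6y + 8, 2z)
Step 1: at (5, -3, 1.5), ∇f = (3, -10, 3) → (5, -3, 1.5) − 0.1·(3, -10, 3) = (4.7, -2, 1.2)
Step 2: at (4.7, -2, 1.2), ∇f = (2.4, -4, 2.4) → (4.7, -2, 1.2) − 0.1·(2.4, -4, 2.4) = (4.46, -1.6, 0.96)
y = -1.6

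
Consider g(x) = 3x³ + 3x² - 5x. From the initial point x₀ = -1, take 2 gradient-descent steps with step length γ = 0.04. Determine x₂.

g′(x) = 9x² + 6x - 5
Step 1: g′(-1) = -2; x₁ = -1 − 0.04·(-2) = -0.92
Step 2: g′(-0.92) = -2.9024; x₂ = -0.92 − 0.04·(-2.9024) = -0.803904

-0.803904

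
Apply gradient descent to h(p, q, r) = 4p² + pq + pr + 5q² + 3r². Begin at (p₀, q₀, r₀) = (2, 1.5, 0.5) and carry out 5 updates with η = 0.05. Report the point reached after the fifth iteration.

∇h = (8p + q + r, p + 10q, p + 6r)
Step 1: at (2, 1.5, 0.5), ∇h = (18, 17, 5) → (2, 1.5, 0.5) − 0.05·(18, 17, 5) = (1.1, 0.65, 0.25)
Step 2: at (1.1, 0.65, 0.25), ∇h = (9.7, 7.6, 2.6) → (1.1, 0.65, 0.25) − 0.05·(9.7, 7.6, 2.6) = (0.615, 0.27, 0.12)
Step 3: at (0.615, 0.27, 0.12), ∇h = (5.31, 3.315, 1.335) → (0.615, 0.27, 0.12) − 0.05·(5.31, 3.315, 1.335) = (0.3495, 0.10425, 0.05325)
Step 4: at (0.3495, 0.10425, 0.05325), ∇h = (2.9535, 1.392, 0.669) → (0.3495, 0.10425, 0.05325) − 0.05·(2.9535, 1.392, 0.669) = (0.201825, 0.03465, 0.0198)
Step 5: at (0.201825, 0.03465, 0.0198), ∇h = (1.66905, 0.548325, 0.320625) → (0.201825, 0.03465, 0.0198) − 0.05·(1.66905, 0.548325, 0.320625) = (0.1183725, 0.00723375, 0.00376875)

(0.1183725, 0.00723375, 0.00376875)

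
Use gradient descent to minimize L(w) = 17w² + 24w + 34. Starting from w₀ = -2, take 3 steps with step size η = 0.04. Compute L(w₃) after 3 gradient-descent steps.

25.591386038272

L′(w) = 34w + 24
Step 1: L′(-2) = -44; w₁ = -2 − 0.04·(-44) = -0.24
Step 2: L′(-0.24) = 15.84; w₂ = -0.24 − 0.04·15.84 = -0.8736
Step 3: L′(-0.8736) = -5.7024; w₃ = -0.8736 − 0.04·(-5.7024) = -0.645504
L(-0.645504) = 25.591386038272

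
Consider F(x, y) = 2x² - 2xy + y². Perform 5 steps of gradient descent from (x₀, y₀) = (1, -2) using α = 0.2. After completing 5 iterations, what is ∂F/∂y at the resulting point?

-0.33344

∇F = (4x - 2y, -2x + 2y)
(x₁, y₁) = (1, -2) − 0.2·(8, -6) = (-0.6, -0.8)
(x₂, y₂) = (-0.6, -0.8) − 0.2·(-0.8, -0.4) = (-0.44, -0.72)
(x₃, y₃) = (-0.44, -0.72) − 0.2·(-0.32, -0.56) = (-0.376, -0.608)
(x₄, y₄) = (-0.376, -0.608) − 0.2·(-0.288, -0.464) = (-0.3184, -0.5152)
(x₅, y₅) = (-0.3184, -0.5152) − 0.2·(-0.2432, -0.3936) = (-0.26976, -0.43648)
∂F/∂y at (-0.26976, -0.43648) = -0.33344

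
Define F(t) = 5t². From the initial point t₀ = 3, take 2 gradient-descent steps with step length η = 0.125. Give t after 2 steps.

0.1875

F′(t) = 10t
Step 1: F′(3) = 30; t₁ = 3 − 0.125·30 = -0.75
Step 2: F′(-0.75) = -7.5; t₂ = -0.75 − 0.125·(-7.5) = 0.1875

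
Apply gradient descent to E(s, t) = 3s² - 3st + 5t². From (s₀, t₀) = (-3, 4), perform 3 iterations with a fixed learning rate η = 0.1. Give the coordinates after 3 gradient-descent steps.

∇E = (6s - 3t, -3s + 10t)
(s₁, t₁) = (-3, 4) − 0.1·(-30, 49) = (0, -0.9)
(s₂, t₂) = (0, -0.9) − 0.1·(2.7, -9) = (-0.27, 0)
(s₃, t₃) = (-0.27, 0) − 0.1·(-1.62, 0.81) = (-0.108, -0.081)

(-0.108, -0.081)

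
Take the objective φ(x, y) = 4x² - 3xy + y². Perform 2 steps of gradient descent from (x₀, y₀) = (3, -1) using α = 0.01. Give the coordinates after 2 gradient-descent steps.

∇φ = (8x - 3y, -3x + 2y)
Step 1: at (3, -1), ∇φ = (27, -11) → (3, -1) − 0.01·(27, -11) = (2.73, -0.89)
Step 2: at (2.73, -0.89), ∇φ = (24.51, -9.97) → (2.73, -0.89) − 0.01·(24.51, -9.97) = (2.4849, -0.7903)

(2.4849, -0.7903)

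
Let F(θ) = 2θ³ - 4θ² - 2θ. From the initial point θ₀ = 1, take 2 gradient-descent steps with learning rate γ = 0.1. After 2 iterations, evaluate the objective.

F′(θ) = 6θ² - 8θ - 2
θ₁ = 1 − 0.1·(-4) = 1.4
θ₂ = 1.4 − 0.1·(-1.44) = 1.544
F(1.544) = -5.262149632

-5.262149632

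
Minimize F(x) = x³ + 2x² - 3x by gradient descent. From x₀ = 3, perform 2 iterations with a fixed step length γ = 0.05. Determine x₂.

0.894

F′(x) = 3x² + 4x - 3
Step 1: F′(3) = 36; x₁ = 3 − 0.05·36 = 1.2
Step 2: F′(1.2) = 6.12; x₂ = 1.2 − 0.05·6.12 = 0.894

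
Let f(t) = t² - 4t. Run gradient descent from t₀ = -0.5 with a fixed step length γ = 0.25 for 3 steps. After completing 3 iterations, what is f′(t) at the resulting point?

f′(t) = 2t - 4
Step 1: f′(-0.5) = -5; t₁ = -0.5 − 0.25·(-5) = 0.75
Step 2: f′(0.75) = -2.5; t₂ = 0.75 − 0.25·(-2.5) = 1.375
Step 3: f′(1.375) = -1.25; t₃ = 1.375 − 0.25·(-1.25) = 1.6875
f′(t) at (1.6875) = -0.625

-0.625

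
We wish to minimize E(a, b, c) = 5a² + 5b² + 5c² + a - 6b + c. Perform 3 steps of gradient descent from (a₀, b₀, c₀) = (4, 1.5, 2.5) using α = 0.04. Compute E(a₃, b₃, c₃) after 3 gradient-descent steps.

∇E = (10a + 1, 10b - 6, 10c + 1)
(a₁, b₁, c₁) = (4, 1.5, 2.5) − 0.04·(41, 9, 26) = (2.36, 1.14, 1.46)
(a₂, b₂, c₂) = (2.36, 1.14, 1.46) − 0.04·(24.6, 5.4, 15.6) = (1.376, 0.924, 0.836)
(a₃, b₃, c₃) = (1.376, 0.924, 0.836) − 0.04·(14.76, 3.24, 9.36) = (0.7856, 0.7944, 0.4616)
E(0.7856, 0.7944, 0.4616) = 3.7873664

3.7873664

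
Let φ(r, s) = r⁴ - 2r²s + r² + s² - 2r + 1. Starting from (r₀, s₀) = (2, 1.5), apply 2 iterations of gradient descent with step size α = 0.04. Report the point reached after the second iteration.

(1.19025152, 1.664352)

∇φ = (4r³ - 4rs + 2r - 2, -2r² + 2s)
Step 1: at (2, 1.5), ∇φ = (22, -5) → (2, 1.5) − 0.04·(22, -5) = (1.12, 1.7)
Step 2: at (1.12, 1.7), ∇φ = (-1.756288, 0.8912) → (1.12, 1.7) − 0.04·(-1.756288, 0.8912) = (1.19025152, 1.664352)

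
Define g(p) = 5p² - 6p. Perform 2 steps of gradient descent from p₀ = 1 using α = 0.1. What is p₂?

0.6

g′(p) = 10p - 6
p₁ = 1 − 0.1·4 = 0.6
p₂ = 0.6 − 0.1·0 = 0.6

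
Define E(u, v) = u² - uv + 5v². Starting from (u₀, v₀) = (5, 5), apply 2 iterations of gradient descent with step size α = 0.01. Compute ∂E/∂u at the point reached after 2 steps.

5.6485

∇E = (2u - v, -u + 10v)
Step 1: at (5, 5), ∇E = (5, 45) → (5, 5) − 0.01·(5, 45) = (4.95, 4.55)
Step 2: at (4.95, 4.55), ∇E = (5.35, 40.55) → (4.95, 4.55) − 0.01·(5.35, 40.55) = (4.8965, 4.1445)
∂E/∂u at (4.8965, 4.1445) = 5.6485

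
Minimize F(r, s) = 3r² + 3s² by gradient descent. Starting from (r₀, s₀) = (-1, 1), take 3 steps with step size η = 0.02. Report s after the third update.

∇F = (6r, 6s)
Step 1: at (-1, 1), ∇F = (-6, 6) → (-1, 1) − 0.02·(-6, 6) = (-0.88, 0.88)
Step 2: at (-0.88, 0.88), ∇F = (-5.28, 5.28) → (-0.88, 0.88) − 0.02·(-5.28, 5.28) = (-0.7744, 0.7744)
Step 3: at (-0.7744, 0.7744), ∇F = (-4.6464, 4.6464) → (-0.7744, 0.7744) − 0.02·(-4.6464, 4.6464) = (-0.681472, 0.681472)
s = 0.681472

0.681472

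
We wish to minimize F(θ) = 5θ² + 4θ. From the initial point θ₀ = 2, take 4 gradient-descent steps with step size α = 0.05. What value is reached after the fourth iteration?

F′(θ) = 10θ + 4
Step 1: F′(2) = 24; θ₁ = 2 − 0.05·24 = 0.8
Step 2: F′(0.8) = 12; θ₂ = 0.8 − 0.05·12 = 0.2
Step 3: F′(0.2) = 6; θ₃ = 0.2 − 0.05·6 = -0.1
Step 4: F′(-0.1) = 3; θ₄ = -0.1 − 0.05·3 = -0.25

-0.25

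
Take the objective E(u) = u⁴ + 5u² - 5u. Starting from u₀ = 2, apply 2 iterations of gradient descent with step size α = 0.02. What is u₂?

E′(u) = 4u³ + 10u - 5
Step 1: E′(2) = 47; u₁ = 2 − 0.02·47 = 1.06
Step 2: E′(1.06) = 10.364064; u₂ = 1.06 − 0.02·10.364064 = 0.85271872

0.85271872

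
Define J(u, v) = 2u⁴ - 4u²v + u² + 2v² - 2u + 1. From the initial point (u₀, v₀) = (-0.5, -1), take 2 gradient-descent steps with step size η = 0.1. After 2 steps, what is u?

∇J = (8u³ - 8uv + 2u - 2, -4u² + 4v)
Step 1: at (-0.5, -1), ∇J = (-8, -5) → (-0.5, -1) − 0.1·(-8, -5) = (0.3, -0.5)
Step 2: at (0.3, -0.5), ∇J = (0.016, -2.36) → (0.3, -0.5) − 0.1·(0.016, -2.36) = (0.2984, -0.264)
u = 0.2984

0.2984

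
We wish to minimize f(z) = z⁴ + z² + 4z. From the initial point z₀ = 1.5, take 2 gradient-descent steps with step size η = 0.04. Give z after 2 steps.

0.41529088

f′(z) = 4z³ + 2z + 4
Step 1: f′(1.5) = 20.5; z₁ = 1.5 − 0.04·20.5 = 0.68
Step 2: f′(0.68) = 6.617728; z₂ = 0.68 − 0.04·6.617728 = 0.41529088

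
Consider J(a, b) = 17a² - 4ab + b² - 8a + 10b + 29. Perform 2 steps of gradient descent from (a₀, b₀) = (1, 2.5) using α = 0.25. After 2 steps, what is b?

-5.625

∇J = (34a - 4b - 8, -4a + 2b + 10)
(a₁, b₁) = (1, 2.5) − 0.25·(16, 11) = (-3, -0.25)
(a₂, b₂) = (-3, -0.25) − 0.25·(-109, 21.5) = (24.25, -5.625)
b = -5.625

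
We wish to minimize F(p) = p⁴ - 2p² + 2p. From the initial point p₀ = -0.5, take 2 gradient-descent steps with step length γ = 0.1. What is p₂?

-1.14435

F′(p) = 4p³ - 4p + 2
Step 1: F′(-0.5) = 3.5; p₁ = -0.5 − 0.1·3.5 = -0.85
Step 2: F′(-0.85) = 2.9435; p₂ = -0.85 − 0.1·2.9435 = -1.14435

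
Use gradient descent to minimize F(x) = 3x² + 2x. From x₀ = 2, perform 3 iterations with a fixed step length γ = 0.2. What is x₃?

-0.352

F′(x) = 6x + 2
Step 1: F′(2) = 14; x₁ = 2 − 0.2·14 = -0.8
Step 2: F′(-0.8) = -2.8; x₂ = -0.8 − 0.2·(-2.8) = -0.24
Step 3: F′(-0.24) = 0.56; x₃ = -0.24 − 0.2·0.56 = -0.352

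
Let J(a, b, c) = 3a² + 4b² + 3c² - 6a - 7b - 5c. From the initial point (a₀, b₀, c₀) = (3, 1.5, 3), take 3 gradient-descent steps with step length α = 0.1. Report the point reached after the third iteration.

∇J = (6a - 6, 8b - 7, 6c - 5)
Step 1: at (3, 1.5, 3), ∇J = (12, 5, 13) → (3, 1.5, 3) − 0.1·(12, 5, 13) = (1.8, 1, 1.7)
Step 2: at (1.8, 1, 1.7), ∇J = (4.8, 1, 5.2) → (1.8, 1, 1.7) − 0.1·(4.8, 1, 5.2) = (1.32, 0.9, 1.18)
Step 3: at (1.32, 0.9, 1.18), ∇J = (1.92, 0.2, 2.08) → (1.32, 0.9, 1.18) − 0.1·(1.92, 0.2, 2.08) = (1.128, 0.88, 0.972)

(1.128, 0.88, 0.972)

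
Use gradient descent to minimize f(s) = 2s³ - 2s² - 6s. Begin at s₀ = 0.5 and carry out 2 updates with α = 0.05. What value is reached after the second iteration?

f′(s) = 6s² - 4s - 6
Step 1: f′(0.5) = -6.5; s₁ = 0.5 − 0.05·(-6.5) = 0.825
Step 2: f′(0.825) = -5.21625; s₂ = 0.825 − 0.05·(-5.21625) = 1.0858125

1.0858125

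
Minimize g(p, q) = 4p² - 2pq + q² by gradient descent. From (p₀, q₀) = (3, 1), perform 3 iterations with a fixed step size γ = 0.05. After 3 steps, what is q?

∇g = (8p - 2q, -2p + 2q)
Step 1: at (3, 1), ∇g = (22, -4) → (3, 1) − 0.05·(22, -4) = (1.9, 1.2)
Step 2: at (1.9, 1.2), ∇g = (12.8, -1.4) → (1.9, 1.2) − 0.05·(12.8, -1.4) = (1.26, 1.27)
Step 3: at (1.26, 1.27), ∇g = (7.54, 0.02) → (1.26, 1.27) − 0.05·(7.54, 0.02) = (0.883, 1.269)
q = 1.269

1.269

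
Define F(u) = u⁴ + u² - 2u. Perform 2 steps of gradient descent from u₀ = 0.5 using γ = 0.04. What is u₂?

F′(u) = 4u³ + 2u - 2
Step 1: F′(0.5) = -0.5; u₁ = 0.5 − 0.04·(-0.5) = 0.52
Step 2: F′(0.52) = -0.397568; u₂ = 0.52 − 0.04·(-0.397568) = 0.53590272

0.53590272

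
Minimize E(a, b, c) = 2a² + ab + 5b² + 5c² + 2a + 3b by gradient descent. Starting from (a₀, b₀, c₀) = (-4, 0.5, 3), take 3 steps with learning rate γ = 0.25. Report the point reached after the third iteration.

(-0.5390625, -0.890625, -10.125)

∇E = (4a + b + 2, a + 10b + 3, 10c)
Step 1: at (-4, 0.5, 3), ∇E = (-13.5, 4, 30) → (-4, 0.5, 3) − 0.25·(-13.5, 4, 30) = (-0.625, -0.5, -4.5)
Step 2: at (-0.625, -0.5, -4.5), ∇E = (-1, -2.625, -45) → (-0.625, -0.5, -4.5) − 0.25·(-1, -2.625, -45) = (-0.375, 0.15625, 6.75)
Step 3: at (-0.375, 0.15625, 6.75), ∇E = (0.65625, 4.1875, 67.5) → (-0.375, 0.15625, 6.75) − 0.25·(0.65625, 4.1875, 67.5) = (-0.5390625, -0.890625, -10.125)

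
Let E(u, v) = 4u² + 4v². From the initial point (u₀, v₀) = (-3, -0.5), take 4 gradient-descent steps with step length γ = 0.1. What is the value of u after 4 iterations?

∇E = (8u, 8v)
Step 1: at (-3, -0.5), ∇E = (-24, -4) → (-3, -0.5) − 0.1·(-24, -4) = (-0.6, -0.1)
Step 2: at (-0.6, -0.1), ∇E = (-4.8, -0.8) → (-0.6, -0.1) − 0.1·(-4.8, -0.8) = (-0.12, -0.02)
Step 3: at (-0.12, -0.02), ∇E = (-0.96, -0.16) → (-0.12, -0.02) − 0.1·(-0.96, -0.16) = (-0.024, -0.004)
Step 4: at (-0.024, -0.004), ∇E = (-0.192, -0.032) → (-0.024, -0.004) − 0.1·(-0.192, -0.032) = (-0.0048, -0.0008)
u = -0.0048

-0.0048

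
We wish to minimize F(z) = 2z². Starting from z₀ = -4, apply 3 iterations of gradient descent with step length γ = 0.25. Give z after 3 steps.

0

F′(z) = 4z
z₁ = -4 − 0.25·(-16) = 0
z₂ = 0 − 0.25·0 = 0
z₃ = 0 − 0.25·0 = 0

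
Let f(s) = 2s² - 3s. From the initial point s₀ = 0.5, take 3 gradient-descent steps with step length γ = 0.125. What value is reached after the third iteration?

f′(s) = 4s - 3
s₁ = 0.5 − 0.125·(-1) = 0.625
s₂ = 0.625 − 0.125·(-0.5) = 0.6875
s₃ = 0.6875 − 0.125·(-0.25) = 0.71875

0.71875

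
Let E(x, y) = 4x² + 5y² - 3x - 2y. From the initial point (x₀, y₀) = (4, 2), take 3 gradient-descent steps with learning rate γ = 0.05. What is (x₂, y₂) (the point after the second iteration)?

(1.68, 0.65)

∇E = (8x - 3, 10y - 2)
(x₁, y₁) = (4, 2) − 0.05·(29, 18) = (2.55, 1.1)
(x₂, y₂) = (2.55, 1.1) − 0.05·(17.4, 9) = (1.68, 0.65)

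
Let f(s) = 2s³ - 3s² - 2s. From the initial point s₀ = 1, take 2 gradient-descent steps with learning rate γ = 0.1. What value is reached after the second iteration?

f′(s) = 6s² - 6s - 2
Step 1: f′(1) = -2; s₁ = 1 − 0.1·(-2) = 1.2
Step 2: f′(1.2) = -0.56; s₂ = 1.2 − 0.1·(-0.56) = 1.256

1.256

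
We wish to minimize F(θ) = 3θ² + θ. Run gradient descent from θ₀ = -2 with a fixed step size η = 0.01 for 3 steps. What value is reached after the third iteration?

-1.689404

F′(θ) = 6θ + 1
θ₁ = -2 − 0.01·(-11) = -1.89
θ₂ = -1.89 − 0.01·(-10.34) = -1.7866
θ₃ = -1.7866 − 0.01·(-9.7196) = -1.689404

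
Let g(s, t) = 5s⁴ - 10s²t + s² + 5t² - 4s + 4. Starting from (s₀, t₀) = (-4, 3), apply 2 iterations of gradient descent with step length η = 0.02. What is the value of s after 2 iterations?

∇g = (20s³ - 20st + 2s - 4, -10s² + 10t)
(s₁, t₁) = (-4, 3) − 0.02·(-1052, -130) = (17.04, 5.6)
(s₂, t₂) = (17.04, 5.6) − 0.02·(97076.83328, -2847.616) = (-1924.4966656, 62.55232)
s = -1924.4966656

-1924.4966656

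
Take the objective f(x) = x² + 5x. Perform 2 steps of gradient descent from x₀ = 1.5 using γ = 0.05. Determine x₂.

0.74

f′(x) = 2x + 5
Step 1: f′(1.5) = 8; x₁ = 1.5 − 0.05·8 = 1.1
Step 2: f′(1.1) = 7.2; x₂ = 1.1 − 0.05·7.2 = 0.74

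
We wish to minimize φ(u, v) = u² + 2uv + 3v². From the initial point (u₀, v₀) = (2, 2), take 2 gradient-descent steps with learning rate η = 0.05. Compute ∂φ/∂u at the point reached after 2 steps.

4

∇φ = (2u + 2v, 2u + 6v)
(u₁, v₁) = (2, 2) − 0.05·(8, 16) = (1.6, 1.2)
(u₂, v₂) = (1.6, 1.2) − 0.05·(5.6, 10.4) = (1.32, 0.68)
∂φ/∂u at (1.32, 0.68) = 4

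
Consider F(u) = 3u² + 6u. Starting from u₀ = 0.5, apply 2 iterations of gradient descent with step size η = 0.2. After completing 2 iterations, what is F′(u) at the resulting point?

F′(u) = 6u + 6
Step 1: F′(0.5) = 9; u₁ = 0.5 − 0.2·9 = -1.3
Step 2: F′(-1.3) = -1.8; u₂ = -1.3 − 0.2·(-1.8) = -0.94
F′(u) at (-0.94) = 0.36

0.36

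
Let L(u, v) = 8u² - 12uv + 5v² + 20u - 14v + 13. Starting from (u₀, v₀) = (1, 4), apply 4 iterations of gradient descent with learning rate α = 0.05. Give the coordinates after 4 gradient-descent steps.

(1.1302, 3.0151)

∇L = (16u - 12v + 20, -12u + 10v - 14)
(u₁, v₁) = (1, 4) − 0.05·(-12, 14) = (1.6, 3.3)
(u₂, v₂) = (1.6, 3.3) − 0.05·(6, -0.2) = (1.3, 3.31)
(u₃, v₃) = (1.3, 3.31) − 0.05·(1.08, 3.5) = (1.246, 3.135)
(u₄, v₄) = (1.246, 3.135) − 0.05·(2.316, 2.398) = (1.1302, 3.0151)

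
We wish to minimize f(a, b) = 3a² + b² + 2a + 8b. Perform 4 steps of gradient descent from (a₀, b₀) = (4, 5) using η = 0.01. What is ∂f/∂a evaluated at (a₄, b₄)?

∇f = (6a + 2, 2b + 8)
Step 1: at (4, 5), ∇f = (26, 18) → (4, 5) − 0.01·(26, 18) = (3.74, 4.82)
Step 2: at (3.74, 4.82), ∇f = (24.44, 17.64) → (3.74, 4.82) − 0.01·(24.44, 17.64) = (3.4956, 4.6436)
Step 3: at (3.4956, 4.6436), ∇f = (22.9736, 17.2872) → (3.4956, 4.6436) − 0.01·(22.9736, 17.2872) = (3.265864, 4.470728)
Step 4: at (3.265864, 4.470728), ∇f = (21.595184, 16.941456) → (3.265864, 4.470728) − 0.01·(21.595184, 16.941456) = (3.04991216, 4.30131344)
∂f/∂a at (3.04991216, 4.30131344) = 20.29947296

20.29947296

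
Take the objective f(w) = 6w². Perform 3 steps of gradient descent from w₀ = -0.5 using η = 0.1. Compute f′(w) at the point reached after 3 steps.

0.048

f′(w) = 12w
w₁ = -0.5 − 0.1·(-6) = 0.1
w₂ = 0.1 − 0.1·1.2 = -0.02
w₃ = -0.02 − 0.1·(-0.24) = 0.004
f′(w) at (0.004) = 0.048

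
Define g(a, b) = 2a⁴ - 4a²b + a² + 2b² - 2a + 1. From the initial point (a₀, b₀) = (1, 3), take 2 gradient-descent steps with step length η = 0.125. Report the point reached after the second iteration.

∇g = (8a³ - 8ab + 2a - 2, -4a² + 4b)
(a₁, b₁) = (1, 3) − 0.125·(-16, 8) = (3, 2)
(a₂, b₂) = (3, 2) − 0.125·(172, -28) = (-18.5, 5.5)

(-18.5, 5.5)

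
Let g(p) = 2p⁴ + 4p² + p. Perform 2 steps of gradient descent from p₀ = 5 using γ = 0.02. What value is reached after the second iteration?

620.18069888

g′(p) = 8p³ + 8p + 1
Step 1: g′(5) = 1041; p₁ = 5 − 0.02·1041 = -15.82
Step 2: g′(-15.82) = -31800.034944; p₂ = -15.82 − 0.02·(-31800.034944) = 620.18069888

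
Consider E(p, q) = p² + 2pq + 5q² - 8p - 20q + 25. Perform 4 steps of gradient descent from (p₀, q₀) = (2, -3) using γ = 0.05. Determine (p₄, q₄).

∇E = (2p + 2q - 8, 2p + 10q - 20)
Step 1: at (2, -3), ∇E = (-10, -46) → (2, -3) − 0.05·(-10, -46) = (2.5, -0.7)
Step 2: at (2.5, -0.7), ∇E = (-4.4, -22) → (2.5, -0.7) − 0.05·(-4.4, -22) = (2.72, 0.4)
Step 3: at (2.72, 0.4), ∇E = (-1.76, -10.56) → (2.72, 0.4) − 0.05·(-1.76, -10.56) = (2.808, 0.928)
Step 4: at (2.808, 0.928), ∇E = (-0.528, -5.104) → (2.808, 0.928) − 0.05·(-0.528, -5.104) = (2.8344, 1.1832)

(2.8344, 1.1832)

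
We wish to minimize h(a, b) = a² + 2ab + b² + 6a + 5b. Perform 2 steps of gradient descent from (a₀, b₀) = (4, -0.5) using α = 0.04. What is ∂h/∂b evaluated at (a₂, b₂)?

8.32

∇h = (2a + 2b + 6, 2a + 2b + 5)
Step 1: at (4, -0.5), ∇h = (13, 12) → (4, -0.5) − 0.04·(13, 12) = (3.48, -0.98)
Step 2: at (3.48, -0.98), ∇h = (11, 10) → (3.48, -0.98) − 0.04·(11, 10) = (3.04, -1.38)
∂h/∂b at (3.04, -1.38) = 8.32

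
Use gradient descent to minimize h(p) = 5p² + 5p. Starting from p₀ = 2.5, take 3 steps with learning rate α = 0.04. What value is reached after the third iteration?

0.148

h′(p) = 10p + 5
p₁ = 2.5 − 0.04·30 = 1.3
p₂ = 1.3 − 0.04·18 = 0.58
p₃ = 0.58 − 0.04·10.8 = 0.148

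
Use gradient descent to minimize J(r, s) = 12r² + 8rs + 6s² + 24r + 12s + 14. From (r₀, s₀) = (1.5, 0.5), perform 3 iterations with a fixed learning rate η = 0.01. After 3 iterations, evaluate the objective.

13.684972539904

∇J = (24r + 8s + 24, 8r + 12s + 12)
(r₁, s₁) = (1.5, 0.5) − 0.01·(64, 30) = (0.86, 0.2)
(r₂, s₂) = (0.86, 0.2) − 0.01·(46.24, 21.28) = (0.3976, -0.0128)
(r₃, s₃) = (0.3976, -0.0128) − 0.01·(33.44, 15.0272) = (0.0632, -0.163072)
J(0.0632, -0.163072) = 13.684972539904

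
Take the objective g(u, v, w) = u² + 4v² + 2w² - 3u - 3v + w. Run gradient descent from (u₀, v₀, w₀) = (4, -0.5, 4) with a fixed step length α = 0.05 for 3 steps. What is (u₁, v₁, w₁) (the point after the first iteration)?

(3.75, -0.15, 3.15)

∇g = (2u - 3, 8v - 3, 4w + 1)
Step 1: at (4, -0.5, 4), ∇g = (5, -7, 17) → (4, -0.5, 4) − 0.05·(5, -7, 17) = (3.75, -0.15, 3.15)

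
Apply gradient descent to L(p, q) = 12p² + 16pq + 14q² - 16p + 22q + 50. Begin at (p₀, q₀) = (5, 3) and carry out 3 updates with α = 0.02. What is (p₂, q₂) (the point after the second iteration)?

(1.5696, -1.384)

∇L = (24p + 16q - 16, 16p + 28q + 22)
(p₁, q₁) = (5, 3) − 0.02·(152, 186) = (1.96, -0.72)
(p₂, q₂) = (1.96, -0.72) − 0.02·(19.52, 33.2) = (1.5696, -1.384)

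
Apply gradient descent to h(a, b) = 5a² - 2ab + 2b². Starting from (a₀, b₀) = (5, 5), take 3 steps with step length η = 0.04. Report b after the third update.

∇h = (10a - 2b, -2a + 4b)
Step 1: at (5, 5), ∇h = (40, 10) → (5, 5) − 0.04·(40, 10) = (3.4, 4.6)
Step 2: at (3.4, 4.6), ∇h = (24.8, 11.6) → (3.4, 4.6) − 0.04·(24.8, 11.6) = (2.408, 4.136)
Step 3: at (2.408, 4.136), ∇h = (15.808, 11.728) → (2.408, 4.136) − 0.04·(15.808, 11.728) = (1.77568, 3.66688)
b = 3.66688

3.66688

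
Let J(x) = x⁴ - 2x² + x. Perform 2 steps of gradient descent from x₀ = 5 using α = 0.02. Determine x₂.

J′(x) = 4x³ - 4x + 1
Step 1: J′(5) = 481; x₁ = 5 − 0.02·481 = -4.62
Step 2: J′(-4.62) = -374.964512; x₂ = -4.62 − 0.02·(-374.964512) = 2.87929024

2.87929024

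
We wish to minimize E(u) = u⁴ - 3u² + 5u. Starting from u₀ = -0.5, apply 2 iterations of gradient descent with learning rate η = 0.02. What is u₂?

-0.80603

E′(u) = 4u³ - 6u + 5
Step 1: E′(-0.5) = 7.5; u₁ = -0.5 − 0.02·7.5 = -0.65
Step 2: E′(-0.65) = 7.8015; u₂ = -0.65 − 0.02·7.8015 = -0.80603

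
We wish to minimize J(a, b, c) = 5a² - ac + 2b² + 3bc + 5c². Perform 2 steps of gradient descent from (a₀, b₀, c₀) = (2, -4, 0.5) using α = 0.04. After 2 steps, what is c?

∇J = (10a - c, 4b + 3c, -a + 3b + 10c)
(a₁, b₁, c₁) = (2, -4, 0.5) − 0.04·(19.5, -14.5, -9) = (1.22, -3.42, 0.86)
(a₂, b₂, c₂) = (1.22, -3.42, 0.86) − 0.04·(11.34, -11.1, -2.88) = (0.7664, -2.976, 0.9752)
c = 0.9752

0.9752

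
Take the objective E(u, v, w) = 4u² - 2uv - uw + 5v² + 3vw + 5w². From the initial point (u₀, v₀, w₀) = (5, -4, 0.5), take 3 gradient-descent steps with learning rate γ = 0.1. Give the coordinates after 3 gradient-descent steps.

(-0.037, 0.147, 0.177)

∇E = (8u - 2v - w, -2u + 10v + 3w, -u + 3v + 10w)
(u₁, v₁, w₁) = (5, -4, 0.5) − 0.1·(47.5, -48.5, -12) = (0.25, 0.85, 1.7)
(u₂, v₂, w₂) = (0.25, 0.85, 1.7) − 0.1·(-1.4, 13.1, 19.3) = (0.39, -0.46, -0.23)
(u₃, v₃, w₃) = (0.39, -0.46, -0.23) − 0.1·(4.27, -6.07, -4.07) = (-0.037, 0.147, 0.177)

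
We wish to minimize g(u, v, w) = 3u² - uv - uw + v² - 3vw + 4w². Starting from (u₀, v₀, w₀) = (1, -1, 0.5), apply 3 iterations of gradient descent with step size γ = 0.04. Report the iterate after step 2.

(0.54, -0.6936, 0.108)

∇g = (6u - v - w, -u + 2v - 3w, -u - 3v + 8w)
(u₁, v₁, w₁) = (1, -1, 0.5) − 0.04·(6.5, -4.5, 6) = (0.74, -0.82, 0.26)
(u₂, v₂, w₂) = (0.74, -0.82, 0.26) − 0.04·(5, -3.16, 3.8) = (0.54, -0.6936, 0.108)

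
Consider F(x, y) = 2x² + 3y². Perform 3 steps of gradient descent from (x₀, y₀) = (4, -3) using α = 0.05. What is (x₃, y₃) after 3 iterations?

∇F = (4x, 6y)
(x₁, y₁) = (4, -3) − 0.05·(16, -18) = (3.2, -2.1)
(x₂, y₂) = (3.2, -2.1) − 0.05·(12.8, -12.6) = (2.56, -1.47)
(x₃, y₃) = (2.56, -1.47) − 0.05·(10.24, -8.82) = (2.048, -1.029)

(2.048, -1.029)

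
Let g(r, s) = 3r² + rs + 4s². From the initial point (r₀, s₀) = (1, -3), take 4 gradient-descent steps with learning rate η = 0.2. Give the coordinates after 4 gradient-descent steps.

∇g = (6r + s, r + 8s)
(r₁, s₁) = (1, -3) − 0.2·(3, -23) = (0.4, 1.6)
(r₂, s₂) = (0.4, 1.6) − 0.2·(4, 13.2) = (-0.4, -1.04)
(r₃, s₃) = (-0.4, -1.04) − 0.2·(-3.44, -8.72) = (0.288, 0.704)
(r₄, s₄) = (0.288, 0.704) − 0.2·(2.432, 5.92) = (-0.1984, -0.48)

(-0.1984, -0.48)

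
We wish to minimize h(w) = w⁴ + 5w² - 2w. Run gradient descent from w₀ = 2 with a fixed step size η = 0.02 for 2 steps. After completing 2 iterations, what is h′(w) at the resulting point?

7.355904

h′(w) = 4w³ + 10w - 2
Step 1: h′(2) = 50; w₁ = 2 − 0.02·50 = 1
Step 2: h′(1) = 12; w₂ = 1 − 0.02·12 = 0.76
h′(w) at (0.76) = 7.355904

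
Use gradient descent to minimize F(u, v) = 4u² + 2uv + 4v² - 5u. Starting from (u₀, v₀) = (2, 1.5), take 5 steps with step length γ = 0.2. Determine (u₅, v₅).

(-0.83328, -1.66672)

∇F = (8u + 2v - 5, 2u + 8v)
Step 1: at (2, 1.5), ∇F = (14, 16) → (2, 1.5) − 0.2·(14, 16) = (-0.8, -1.7)
Step 2: at (-0.8, -1.7), ∇F = (-14.8, -15.2) → (-0.8, -1.7) − 0.2·(-14.8, -15.2) = (2.16, 1.34)
Step 3: at (2.16, 1.34), ∇F = (14.96, 15.04) → (2.16, 1.34) − 0.2·(14.96, 15.04) = (-0.832, -1.668)
Step 4: at (-0.832, -1.668), ∇F = (-14.992, -15.008) → (-0.832, -1.668) − 0.2·(-14.992, -15.008) = (2.1664, 1.3336)
Step 5: at (2.1664, 1.3336), ∇F = (14.9984, 15.0016) → (2.1664, 1.3336) − 0.2·(14.9984, 15.0016) = (-0.83328, -1.66672)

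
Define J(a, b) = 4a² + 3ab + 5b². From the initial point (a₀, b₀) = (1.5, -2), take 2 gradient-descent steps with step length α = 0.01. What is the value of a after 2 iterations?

∇J = (8a + 3b, 3a + 10b)
Step 1: at (1.5, -2), ∇J = (6, -15.5) → (1.5, -2) − 0.01·(6, -15.5) = (1.44, -1.845)
Step 2: at (1.44, -1.845), ∇J = (5.985, -14.13) → (1.44, -1.845) − 0.01·(5.985, -14.13) = (1.38015, -1.7037)
a = 1.38015

1.38015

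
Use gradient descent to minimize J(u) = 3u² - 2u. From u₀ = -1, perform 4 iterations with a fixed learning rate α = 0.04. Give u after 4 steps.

-0.11149568

J′(u) = 6u - 2
u₁ = -1 − 0.04·(-8) = -0.68
u₂ = -0.68 − 0.04·(-6.08) = -0.4368
u₃ = -0.4368 − 0.04·(-4.6208) = -0.251968
u₄ = -0.251968 − 0.04·(-3.511808) = -0.11149568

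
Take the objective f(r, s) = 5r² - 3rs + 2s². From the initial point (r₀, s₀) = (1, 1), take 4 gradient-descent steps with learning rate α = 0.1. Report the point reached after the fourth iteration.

∇f = (10r - 3s, -3r + 4s)
(r₁, s₁) = (1, 1) − 0.1·(7, 1) = (0.3, 0.9)
(r₂, s₂) = (0.3, 0.9) − 0.1·(0.3, 2.7) = (0.27, 0.63)
(r₃, s₃) = (0.27, 0.63) − 0.1·(0.81, 1.71) = (0.189, 0.459)
(r₄, s₄) = (0.189, 0.459) − 0.1·(0.513, 1.269) = (0.1377, 0.3321)

(0.1377, 0.3321)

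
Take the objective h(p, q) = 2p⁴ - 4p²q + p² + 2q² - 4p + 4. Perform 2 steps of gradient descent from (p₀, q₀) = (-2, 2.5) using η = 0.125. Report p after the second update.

0.5

∇h = (8p³ - 8pq + 2p - 4, -4p² + 4q)
Step 1: at (-2, 2.5), ∇h = (-32, -6) → (-2, 2.5) − 0.125·(-32, -6) = (2, 3.25)
Step 2: at (2, 3.25), ∇h = (12, -3) → (2, 3.25) − 0.125·(12, -3) = (0.5, 3.625)
p = 0.5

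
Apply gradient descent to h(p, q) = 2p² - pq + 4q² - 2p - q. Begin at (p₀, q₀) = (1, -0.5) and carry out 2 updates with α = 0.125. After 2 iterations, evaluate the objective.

∇h = (4p - q - 2, -p + 8q - 1)
Step 1: at (1, -0.5), ∇h = (2.5, -6) → (1, -0.5) − 0.125·(2.5, -6) = (0.6875, 0.25)
Step 2: at (0.6875, 0.25), ∇h = (0.5, 0.3125) → (0.6875, 0.25) − 0.125·(0.5, 0.3125) = (0.625, 0.2109375)
h(0.625, 0.2109375) = -0.633544921875

-0.633544921875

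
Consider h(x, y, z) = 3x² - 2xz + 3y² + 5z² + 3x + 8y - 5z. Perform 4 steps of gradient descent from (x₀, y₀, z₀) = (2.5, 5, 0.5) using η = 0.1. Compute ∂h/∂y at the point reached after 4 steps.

∇h = (6x - 2z + 3, 6y + 8, -2x + 10z - 5)
Step 1: at (2.5, 5, 0.5), ∇h = (17, 38, -5) → (2.5, 5, 0.5) − 0.1·(17, 38, -5) = (0.8, 1.2, 1)
Step 2: at (0.8, 1.2, 1), ∇h = (5.8, 15.2, 3.4) → (0.8, 1.2, 1) − 0.1·(5.8, 15.2, 3.4) = (0.22, -0.32, 0.66)
Step 3: at (0.22, -0.32, 0.66), ∇h = (3, 6.08, 1.16) → (0.22, -0.32, 0.66) − 0.1·(3, 6.08, 1.16) = (-0.08, -0.928, 0.544)
Step 4: at (-0.08, -0.928, 0.544), ∇h = (1.432, 2.432, 0.6) → (-0.08, -0.928, 0.544) − 0.1·(1.432, 2.432, 0.6) = (-0.2232, -1.1712, 0.484)
∂h/∂y at (-0.2232, -1.1712, 0.484) = 0.9728

0.9728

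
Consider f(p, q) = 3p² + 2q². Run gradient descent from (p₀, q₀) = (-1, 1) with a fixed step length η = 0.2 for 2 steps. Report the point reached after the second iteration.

(-0.04, 0.04)

∇f = (6p, 4q)
Step 1: at (-1, 1), ∇f = (-6, 4) → (-1, 1) − 0.2·(-6, 4) = (0.2, 0.2)
Step 2: at (0.2, 0.2), ∇f = (1.2, 0.8) → (0.2, 0.2) − 0.2·(1.2, 0.8) = (-0.04, 0.04)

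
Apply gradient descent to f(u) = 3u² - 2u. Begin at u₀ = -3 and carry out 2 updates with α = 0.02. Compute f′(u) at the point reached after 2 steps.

f′(u) = 6u - 2
Step 1: f′(-3) = -20; u₁ = -3 − 0.02·(-20) = -2.6
Step 2: f′(-2.6) = -17.6; u₂ = -2.6 − 0.02·(-17.6) = -2.248
f′(u) at (-2.248) = -15.488

-15.488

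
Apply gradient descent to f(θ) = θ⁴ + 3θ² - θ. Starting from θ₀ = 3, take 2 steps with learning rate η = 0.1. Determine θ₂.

f′(θ) = 4θ³ + 6θ - 1
θ₁ = 3 − 0.1·125 = -9.5
θ₂ = -9.5 − 0.1·(-3487.5) = 339.25

339.25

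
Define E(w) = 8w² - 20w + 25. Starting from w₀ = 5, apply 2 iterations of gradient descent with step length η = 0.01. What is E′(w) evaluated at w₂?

E′(w) = 16w - 20
w₁ = 5 − 0.01·60 = 4.4
w₂ = 4.4 − 0.01·50.4 = 3.896
E′(w) at (3.896) = 42.336

42.336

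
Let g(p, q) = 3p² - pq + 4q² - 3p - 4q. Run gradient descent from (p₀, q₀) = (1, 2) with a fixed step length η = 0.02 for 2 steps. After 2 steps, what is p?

0.958

∇g = (6p - q - 3, -p + 8q - 4)
(p₁, q₁) = (1, 2) − 0.02·(1, 11) = (0.98, 1.78)
(p₂, q₂) = (0.98, 1.78) − 0.02·(1.1, 9.26) = (0.958, 1.5948)
p = 0.958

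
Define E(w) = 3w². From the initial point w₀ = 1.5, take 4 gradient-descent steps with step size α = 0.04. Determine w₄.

0.50043264

E′(w) = 6w
w₁ = 1.5 − 0.04·9 = 1.14
w₂ = 1.14 − 0.04·6.84 = 0.8664
w₃ = 0.8664 − 0.04·5.1984 = 0.658464
w₄ = 0.658464 − 0.04·3.950784 = 0.50043264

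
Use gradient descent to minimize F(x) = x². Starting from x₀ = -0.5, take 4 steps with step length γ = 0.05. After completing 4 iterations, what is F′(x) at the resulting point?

-0.6561

F′(x) = 2x
x₁ = -0.5 − 0.05·(-1) = -0.45
x₂ = -0.45 − 0.05·(-0.9) = -0.405
x₃ = -0.405 − 0.05·(-0.81) = -0.3645
x₄ = -0.3645 − 0.05·(-0.729) = -0.32805
F′(x) at (-0.32805) = -0.6561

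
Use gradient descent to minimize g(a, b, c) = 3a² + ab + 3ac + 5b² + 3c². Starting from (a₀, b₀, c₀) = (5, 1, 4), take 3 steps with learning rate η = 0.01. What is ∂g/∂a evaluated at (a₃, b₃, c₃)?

∇g = (6a + b + 3c, a + 10b, 3a + 6c)
(a₁, b₁, c₁) = (5, 1, 4) − 0.01·(43, 15, 39) = (4.57, 0.85, 3.61)
(a₂, b₂, c₂) = (4.57, 0.85, 3.61) − 0.01·(39.1, 13.07, 35.37) = (4.179, 0.7193, 3.2563)
(a₃, b₃, c₃) = (4.179, 0.7193, 3.2563) − 0.01·(35.5622, 11.372, 32.0748) = (3.823378, 0.60558, 2.935552)
∂g/∂a at (3.823378, 0.60558, 2.935552) = 32.352504

32.352504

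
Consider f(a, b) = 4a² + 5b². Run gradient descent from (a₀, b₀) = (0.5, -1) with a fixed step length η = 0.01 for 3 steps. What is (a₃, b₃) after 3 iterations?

(0.389344, -0.729)

∇f = (8a, 10b)
Step 1: at (0.5, -1), ∇f = (4, -10) → (0.5, -1) − 0.01·(4, -10) = (0.46, -0.9)
Step 2: at (0.46, -0.9), ∇f = (3.68, -9) → (0.46, -0.9) − 0.01·(3.68, -9) = (0.4232, -0.81)
Step 3: at (0.4232, -0.81), ∇f = (3.3856, -8.1) → (0.4232, -0.81) − 0.01·(3.3856, -8.1) = (0.389344, -0.729)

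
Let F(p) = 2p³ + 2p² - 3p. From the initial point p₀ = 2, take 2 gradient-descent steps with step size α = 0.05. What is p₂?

F′(p) = 6p² + 4p - 3
p₁ = 2 − 0.05·29 = 0.55
p₂ = 0.55 − 0.05·1.015 = 0.49925

0.49925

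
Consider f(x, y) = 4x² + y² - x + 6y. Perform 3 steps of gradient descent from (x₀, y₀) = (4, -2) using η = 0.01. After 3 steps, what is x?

∇f = (8x - 1, 2y + 6)
Step 1: at (4, -2), ∇f = (31, 2) → (4, -2) − 0.01·(31, 2) = (3.69, -2.02)
Step 2: at (3.69, -2.02), ∇f = (28.52, 1.96) → (3.69, -2.02) − 0.01·(28.52, 1.96) = (3.4048, -2.0396)
Step 3: at (3.4048, -2.0396), ∇f = (26.2384, 1.9208) → (3.4048, -2.0396) − 0.01·(26.2384, 1.9208) = (3.142416, -2.058808)
x = 3.142416

3.142416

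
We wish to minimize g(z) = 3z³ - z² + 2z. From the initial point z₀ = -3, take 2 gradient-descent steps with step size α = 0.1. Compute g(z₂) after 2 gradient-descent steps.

g′(z) = 9z² - 2z + 2
z₁ = -3 − 0.1·89 = -11.9
z₂ = -11.9 − 0.1·1300.29 = -141.929
g(-141.929) = -8597413.344365267

-8597413.344365267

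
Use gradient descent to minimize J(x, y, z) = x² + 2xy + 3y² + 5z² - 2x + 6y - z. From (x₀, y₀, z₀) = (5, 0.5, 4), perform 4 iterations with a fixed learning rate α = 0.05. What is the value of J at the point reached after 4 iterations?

-7.3234614075

∇J = (2x + 2y - 2, 2x + 6y + 6, 10z - 1)
Step 1: at (5, 0.5, 4), ∇J = (9, 19, 39) → (5, 0.5, 4) − 0.05·(9, 19, 39) = (4.55, -0.45, 2.05)
Step 2: at (4.55, -0.45, 2.05), ∇J = (6.2, 12.4, 19.5) → (4.55, -0.45, 2.05) − 0.05·(6.2, 12.4, 19.5) = (4.24, -1.07, 1.075)
Step 3: at (4.24, -1.07, 1.075), ∇J = (4.34, 8.06, 9.75) → (4.24, -1.07, 1.075) − 0.05·(4.34, 8.06, 9.75) = (4.023, -1.473, 0.5875)
Step 4: at (4.023, -1.473, 0.5875), ∇J = (3.1, 5.208, 4.875) → (4.023, -1.473, 0.5875) − 0.05·(3.1, 5.208, 4.875) = (3.868, -1.7334, 0.34375)
J(3.868, -1.7334, 0.34375) = -7.3234614075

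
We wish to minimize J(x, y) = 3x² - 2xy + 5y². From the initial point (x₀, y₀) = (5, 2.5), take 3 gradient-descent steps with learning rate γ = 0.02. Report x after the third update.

3.63984

∇J = (6x - 2y, -2x + 10y)
(x₁, y₁) = (5, 2.5) − 0.02·(25, 15) = (4.5, 2.2)
(x₂, y₂) = (4.5, 2.2) − 0.02·(22.6, 13) = (4.048, 1.94)
(x₃, y₃) = (4.048, 1.94) − 0.02·(20.408, 11.304) = (3.63984, 1.71392)
x = 3.63984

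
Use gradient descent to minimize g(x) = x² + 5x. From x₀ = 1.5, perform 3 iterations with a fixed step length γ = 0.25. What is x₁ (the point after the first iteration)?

-0.5

g′(x) = 2x + 5
Step 1: g′(1.5) = 8; x₁ = 1.5 − 0.25·8 = -0.5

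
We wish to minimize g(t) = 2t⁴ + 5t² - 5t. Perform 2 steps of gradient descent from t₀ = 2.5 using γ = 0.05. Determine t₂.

40.74375

g′(t) = 8t³ + 10t - 5
t₁ = 2.5 − 0.05·145 = -4.75
t₂ = -4.75 − 0.05·(-909.875) = 40.74375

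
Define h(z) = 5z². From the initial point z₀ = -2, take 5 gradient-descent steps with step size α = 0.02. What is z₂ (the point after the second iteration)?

-1.28

h′(z) = 10z
z₁ = -2 − 0.02·(-20) = -1.6
z₂ = -1.6 − 0.02·(-16) = -1.28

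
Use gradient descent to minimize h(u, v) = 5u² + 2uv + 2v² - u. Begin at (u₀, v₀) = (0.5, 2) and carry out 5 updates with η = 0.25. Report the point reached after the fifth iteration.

(-11.265625, -3.5)

∇h = (10u + 2v - 1, 2u + 4v)
Step 1: at (0.5, 2), ∇h = (8, 9) → (0.5, 2) − 0.25·(8, 9) = (-1.5, -0.25)
Step 2: at (-1.5, -0.25), ∇h = (-16.5, -4) → (-1.5, -0.25) − 0.25·(-16.5, -4) = (2.625, 0.75)
Step 3: at (2.625, 0.75), ∇h = (26.75, 8.25) → (2.625, 0.75) − 0.25·(26.75, 8.25) = (-4.0625, -1.3125)
Step 4: at (-4.0625, -1.3125), ∇h = (-44.25, -13.375) → (-4.0625, -1.3125) − 0.25·(-44.25, -13.375) = (7, 2.03125)
Step 5: at (7, 2.03125), ∇h = (73.0625, 22.125) → (7, 2.03125) − 0.25·(73.0625, 22.125) = (-11.265625, -3.5)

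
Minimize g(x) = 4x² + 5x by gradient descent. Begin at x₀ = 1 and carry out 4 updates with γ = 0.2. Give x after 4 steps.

-0.4144

g′(x) = 8x + 5
Step 1: g′(1) = 13; x₁ = 1 − 0.2·13 = -1.6
Step 2: g′(-1.6) = -7.8; x₂ = -1.6 − 0.2·(-7.8) = -0.04
Step 3: g′(-0.04) = 4.68; x₃ = -0.04 − 0.2·4.68 = -0.976
Step 4: g′(-0.976) = -2.808; x₄ = -0.976 − 0.2·(-2.808) = -0.4144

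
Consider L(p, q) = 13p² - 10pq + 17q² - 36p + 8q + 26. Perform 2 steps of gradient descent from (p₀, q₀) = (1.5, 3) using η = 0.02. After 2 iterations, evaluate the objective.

∇L = (26p - 10q - 36, -10p + 34q + 8)
(p₁, q₁) = (1.5, 3) − 0.02·(-27, 95) = (2.04, 1.1)
(p₂, q₂) = (2.04, 1.1) − 0.02·(6.04, 25) = (1.9192, 0.6)
L(1.9192, 0.6) = 4.19687232

4.19687232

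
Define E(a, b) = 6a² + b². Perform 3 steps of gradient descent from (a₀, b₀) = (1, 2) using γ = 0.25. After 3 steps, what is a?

-8

∇E = (12a, 2b)
(a₁, b₁) = (1, 2) − 0.25·(12, 4) = (-2, 1)
(a₂, b₂) = (-2, 1) − 0.25·(-24, 2) = (4, 0.5)
(a₃, b₃) = (4, 0.5) − 0.25·(48, 1) = (-8, 0.25)
a = -8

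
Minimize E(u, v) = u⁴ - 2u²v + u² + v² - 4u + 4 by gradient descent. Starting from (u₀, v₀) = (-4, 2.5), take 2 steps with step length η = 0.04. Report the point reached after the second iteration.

∇E = (4u³ - 4uv + 2u - 4, -2u² + 2v)
(u₁, v₁) = (-4, 2.5) − 0.04·(-228, -27) = (5.12, 3.58)
(u₂, v₂) = (5.12, 3.58) − 0.04·(469.792512, -45.2688) = (-13.67170048, 5.390752)

(-13.67170048, 5.390752)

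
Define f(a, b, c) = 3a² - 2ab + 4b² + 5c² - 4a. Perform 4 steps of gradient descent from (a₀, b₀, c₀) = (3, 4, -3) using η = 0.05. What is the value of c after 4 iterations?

-0.1875

∇f = (6a - 2b - 4, -2a + 8b, 10c)
(a₁, b₁, c₁) = (3, 4, -3) − 0.05·(6, 26, -30) = (2.7, 2.7, -1.5)
(a₂, b₂, c₂) = (2.7, 2.7, -1.5) − 0.05·(6.8, 16.2, -15) = (2.36, 1.89, -0.75)
(a₃, b₃, c₃) = (2.36, 1.89, -0.75) − 0.05·(6.38, 10.4, -7.5) = (2.041, 1.37, -0.375)
(a₄, b₄, c₄) = (2.041, 1.37, -0.375) − 0.05·(5.506, 6.878, -3.75) = (1.7657, 1.0261, -0.1875)
c = -0.1875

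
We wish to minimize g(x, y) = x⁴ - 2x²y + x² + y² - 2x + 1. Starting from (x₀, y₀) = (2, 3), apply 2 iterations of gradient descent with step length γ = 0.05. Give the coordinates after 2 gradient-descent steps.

∇g = (4x³ - 4xy + 2x - 2, -2x² + 2y)
(x₁, y₁) = (2, 3) − 0.05·(10, -2) = (1.5, 3.1)
(x₂, y₂) = (1.5, 3.1) − 0.05·(-4.1, 1.7) = (1.705, 3.015)

(1.705, 3.015)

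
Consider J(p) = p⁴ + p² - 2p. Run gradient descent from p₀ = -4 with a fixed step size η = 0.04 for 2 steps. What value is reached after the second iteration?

J′(p) = 4p³ + 2p - 2
p₁ = -4 − 0.04·(-266) = 6.64
p₂ = 6.64 − 0.04·1182.299776 = -40.65199104

-40.65199104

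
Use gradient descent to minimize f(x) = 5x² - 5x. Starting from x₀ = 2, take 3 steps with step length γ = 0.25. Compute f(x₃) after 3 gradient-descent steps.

f′(x) = 10x - 5
Step 1: f′(2) = 15; x₁ = 2 − 0.25·15 = -1.75
Step 2: f′(-1.75) = -22.5; x₂ = -1.75 − 0.25·(-22.5) = 3.875
Step 3: f′(3.875) = 33.75; x₃ = 3.875 − 0.25·33.75 = -4.5625
f(-4.5625) = 126.89453125

126.89453125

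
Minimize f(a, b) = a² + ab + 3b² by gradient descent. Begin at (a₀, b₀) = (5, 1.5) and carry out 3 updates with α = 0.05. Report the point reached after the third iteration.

∇f = (2a + b, a + 6b)
(a₁, b₁) = (5, 1.5) − 0.05·(11.5, 14) = (4.425, 0.8)
(a₂, b₂) = (4.425, 0.8) − 0.05·(9.65, 9.225) = (3.9425, 0.33875)
(a₃, b₃) = (3.9425, 0.33875) − 0.05·(8.22375, 5.975) = (3.5313125, 0.04)

(3.5313125, 0.04)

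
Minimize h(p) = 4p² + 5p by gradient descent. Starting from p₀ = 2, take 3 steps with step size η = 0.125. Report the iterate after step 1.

-0.625

h′(p) = 8p + 5
p₁ = 2 − 0.125·21 = -0.625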